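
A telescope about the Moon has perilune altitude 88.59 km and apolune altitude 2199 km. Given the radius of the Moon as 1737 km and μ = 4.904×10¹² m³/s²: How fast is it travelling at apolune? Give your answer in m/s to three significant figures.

r_p = 1737 + 88.59 = 1825.6 km = 1.8256×10⁶ m.
r_a = 1737 + 2199 = 3936.0 km = 3.9360×10⁶ m.
Semi-major axis a = (r_p + r_a)/2 = 2880.8 km = 2.881×10⁶ m.
Vis-viva: v² = μ(2/r − 1/a) = 4.904×10¹² × (5.081×10⁻⁷ − 3.471×10⁻⁷) = 7.896×10⁵ m²/s².
v = 888.6 m/s.

v ≈ 889 m/s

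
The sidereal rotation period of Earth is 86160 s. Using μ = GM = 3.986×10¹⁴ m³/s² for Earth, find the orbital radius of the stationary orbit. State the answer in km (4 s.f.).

r_sync ≈ 42160 km

A synchronous orbit has period T, so by Kepler's third law a = (μT²/4π²)^(1/3).
μT²/4π² = 3.986×10¹⁴ × (8.616×10⁴)² / 39.48 = 7.495×10²² m³.
a = 4.216×10⁷ m = 42163 km.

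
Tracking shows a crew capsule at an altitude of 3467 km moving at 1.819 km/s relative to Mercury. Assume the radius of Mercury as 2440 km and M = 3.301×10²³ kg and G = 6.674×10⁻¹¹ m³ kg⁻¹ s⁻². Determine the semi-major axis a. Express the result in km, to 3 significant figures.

a ≈ 5310 km

μ = GM = 6.674×10⁻¹¹ × 3.301×10²³ = 2.203×10¹³ m³/s².
r = 2440 + 3467 = 5907.0 km = 5.907×10⁶ m.
Specific orbital energy ε = v²/2 − μ/r = (1819)²/2 − 2.203×10¹³/5.907×10⁶ = -2.075×10⁶ J/kg.
Since ε = −μ/(2a), a = −μ/(2ε) = 5.308×10⁶ m = 5308.0 km.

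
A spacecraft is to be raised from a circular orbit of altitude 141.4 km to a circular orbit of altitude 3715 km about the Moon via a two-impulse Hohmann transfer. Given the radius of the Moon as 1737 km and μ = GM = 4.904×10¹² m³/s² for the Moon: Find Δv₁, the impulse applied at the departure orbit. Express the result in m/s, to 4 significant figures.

r₁ = 1737 + 141.4 = 1878.4 km = 1.8784×10⁶ m.
r₂ = 1737 + 3715 = 5452.0 km = 5.4520×10⁶ m.
Transfer ellipse a_t = (r₁ + r₂)/2 = 3.665×10⁶ m.
At r₁: circular v_c1 = √(μ/r₁) = 1616 m/s; transfer-perilune v_p = √[μ(2/r₁ − 1/a_t)] = 1971 m/s.
Δv₁ = v_p − v_c1 = 354.9 m/s.

Δv ≈ 354.9 m/s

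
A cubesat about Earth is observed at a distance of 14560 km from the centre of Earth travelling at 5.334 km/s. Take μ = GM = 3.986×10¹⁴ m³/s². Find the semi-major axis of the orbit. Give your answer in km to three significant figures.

a ≈ 15200 km

r = 1.456×10⁷ m.
Vis-viva rearranged: 1/a = 2/r − v²/μ = 1.374×10⁻⁷ − 7.138×10⁻⁸ = 6.598×10⁻⁸ m⁻¹.
a = 1.516×10⁷ m = 15155 km.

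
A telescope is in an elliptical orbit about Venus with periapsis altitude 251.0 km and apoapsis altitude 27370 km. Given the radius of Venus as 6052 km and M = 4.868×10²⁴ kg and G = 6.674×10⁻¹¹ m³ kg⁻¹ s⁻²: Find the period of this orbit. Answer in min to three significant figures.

μ = GM = 6.674×10⁻¹¹ × 4.868×10²⁴ = 3.249×10¹⁴ m³/s².
r_p = 6052 + 251.0 = 6303.0 km = 6.3030×10⁶ m.
r_a = 6052 + 27370 = 33422 km = 3.3422×10⁷ m.
Semi-major axis a = (r_p + r_a)/2 = (6303.0 + 33422)/2 = 19862 km = 1.986×10⁷ m.
By Kepler's third law T = 2π√(a³/μ) = 2π × 4.911×10³ = 3.086×10⁴ s.
= 514.3 min.

T ≈ 514 min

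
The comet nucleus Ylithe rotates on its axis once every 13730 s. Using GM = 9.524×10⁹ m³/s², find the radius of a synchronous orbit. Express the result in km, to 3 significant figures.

r_sync ≈ 357 km

A synchronous orbit has period T, so by Kepler's third law a = (μT²/4π²)^(1/3).
μT²/4π² = 9.524×10⁹ × (1.373×10⁴)² / 39.48 = 4.548×10¹⁶ m³.
a = 3.569×10⁵ m = 356.94 km.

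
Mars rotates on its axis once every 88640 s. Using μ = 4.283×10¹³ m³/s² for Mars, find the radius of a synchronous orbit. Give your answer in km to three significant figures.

r_sync ≈ 20400 km

A synchronous orbit has period T, so by Kepler's third law a = (μT²/4π²)^(1/3).
μT²/4π² = 4.283×10¹³ × (8.864×10⁴)² / 39.48 = 8.524×10²¹ m³.
a = 2.043×10⁷ m = 20428 km.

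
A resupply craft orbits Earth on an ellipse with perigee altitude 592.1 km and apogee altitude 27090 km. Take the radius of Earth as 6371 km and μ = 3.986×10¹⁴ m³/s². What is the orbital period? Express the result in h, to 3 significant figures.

T ≈ 7.94 h

r_p = 6371 + 592.1 = 6963.1 km = 6.9631×10⁶ m.
r_a = 6371 + 27090 = 33461 km = 3.3461×10⁷ m.
Semi-major axis a = (r_p + r_a)/2 = (6963.1 + 33461)/2 = 20212 km = 2.021×10⁷ m.
By Kepler's third law T = 2π√(a³/μ) = 2π × 4.551×10³ = 2.860×10⁴ s.
= 7.944 h.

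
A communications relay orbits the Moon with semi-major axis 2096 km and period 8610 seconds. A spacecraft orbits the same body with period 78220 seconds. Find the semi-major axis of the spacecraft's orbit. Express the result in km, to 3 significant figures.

a₂ ≈ 9130 km

Kepler's third law: a³ ∝ T², so a₂ = a₁ (T₂/T₁)^(2/3).
T₂/T₁ = 9.085, (T₂/T₁)^(2/3) = 4.354.
a₂ = 2096 × 4.354 = 9126 km.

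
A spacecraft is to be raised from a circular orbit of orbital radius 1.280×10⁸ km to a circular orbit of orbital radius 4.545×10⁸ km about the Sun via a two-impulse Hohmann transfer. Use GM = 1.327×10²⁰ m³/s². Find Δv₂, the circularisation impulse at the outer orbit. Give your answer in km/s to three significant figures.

Δv ≈ 5.76 km/s

r₁ = 1.280×10⁸ km = 1.280×10¹¹ m.
r₂ = 4.545×10⁸ km = 4.545×10¹¹ m.
Transfer ellipse a_t = (r₁ + r₂)/2 = 2.912×10¹¹ m.
At r₁: circular v_c1 = √(μ/r₁) = 32200 m/s; transfer-perihelion v_p = √[μ(2/r₁ − 1/a_t)] = 40220 m/s.
At r₂: circular v_c2 = √(μ/r₂) = 17090 m/s; transfer-aphelion v_a = √[μ(2/r₂ − 1/a_t)] = 11330 m/s.
Δv₂ = v_c2 − v_a = 5759 m/s.
= 5.759 km/s.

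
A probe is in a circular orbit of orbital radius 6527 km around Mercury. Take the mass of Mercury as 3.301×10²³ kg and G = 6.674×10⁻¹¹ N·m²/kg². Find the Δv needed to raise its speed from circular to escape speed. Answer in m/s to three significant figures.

Δv ≈ 761 m/s

μ = GM = 6.674×10⁻¹¹ × 3.301×10²³ = 2.203×10¹³ m³/s².
r = 6527 km = 6.527×10⁶ m.
Circular speed v_c = √(μ/r) = 1837 m/s.
Escape speed v_esc = √(2μ/r) = √2 × v_c = 2598 m/s.
Δv = v_esc − v_c = 761.0 m/s.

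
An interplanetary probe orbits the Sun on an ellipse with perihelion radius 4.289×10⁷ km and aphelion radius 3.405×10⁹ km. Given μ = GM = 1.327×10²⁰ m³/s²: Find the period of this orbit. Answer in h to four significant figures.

T ≈ 342900 h

Semi-major axis a = (r_p + r_a)/2 = (4.2890×10⁷ + 3.4050×10⁹)/2 = 1.7239×10⁹ km = 1.724×10¹² m.
By Kepler's third law T = 2π√(a³/μ) = 2π × 1.965×10⁸ = 1.235×10⁹ s.
= 3.429×10⁵ h.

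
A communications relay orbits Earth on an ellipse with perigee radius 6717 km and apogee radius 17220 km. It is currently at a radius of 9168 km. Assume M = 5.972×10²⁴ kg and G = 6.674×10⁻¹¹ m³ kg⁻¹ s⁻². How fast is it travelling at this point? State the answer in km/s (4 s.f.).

v ≈ 7.324 km/s

μ = GM = 6.674×10⁻¹¹ × 5.972×10²⁴ = 3.986×10¹⁴ m³/s².
Semi-major axis a = (r_p + r_a)/2 = 11968 km = 1.197×10⁷ m.
Vis-viva: v² = μ(2/r − 1/a) = 3.986×10¹⁴ × (2.182×10⁻⁷ − 8.355×10⁻⁸) = 5.365×10⁷ m²/s².
v = 7324 m/s = 7.324 km/s.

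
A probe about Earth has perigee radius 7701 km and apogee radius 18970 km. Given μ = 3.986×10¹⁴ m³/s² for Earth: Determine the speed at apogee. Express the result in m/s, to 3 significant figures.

v ≈ 3480 m/s

Semi-major axis a = (r_p + r_a)/2 = 13336 km = 1.334×10⁷ m.
Vis-viva: v² = μ(2/r − 1/a) = 3.986×10¹⁴ × (1.054×10⁻⁷ − 7.499×10⁻⁸) = 1.213×10⁷ m²/s².
v = 3483 m/s.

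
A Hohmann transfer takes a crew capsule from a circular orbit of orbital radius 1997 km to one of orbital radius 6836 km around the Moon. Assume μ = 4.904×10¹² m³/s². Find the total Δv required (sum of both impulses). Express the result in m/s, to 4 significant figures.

r₁ = 1997 km = 1.997×10⁶ m.
r₂ = 6836 km = 6.836×10⁶ m.
Transfer ellipse a_t = (r₁ + r₂)/2 = 4.416×10⁶ m.
At r₁: circular v_c1 = √(μ/r₁) = 1567 m/s; transfer-perilune v_p = √[μ(2/r₁ − 1/a_t)] = 1950 m/s.
Δv₁ = v_p − v_c1 = 382.5 m/s.
At r₂: circular v_c2 = √(μ/r₂) = 847.0 m/s; transfer-apolune v_a = √[μ(2/r₂ − 1/a_t)] = 569.5 m/s.
Δv₂ = v_c2 − v_a = 277.4 m/s.
Total Δv = Δv₁ + Δv₂ = 660.0 m/s.

Δv_total ≈ 660.0 m/s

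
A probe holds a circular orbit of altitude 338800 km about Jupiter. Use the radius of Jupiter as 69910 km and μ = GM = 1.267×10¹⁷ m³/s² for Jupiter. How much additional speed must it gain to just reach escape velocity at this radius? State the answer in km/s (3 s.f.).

r = 69910 + 338800 = 408710 km = 4.0871×10⁸ m.
Circular speed v_c = √(μ/r) = 17610 m/s.
Escape speed v_esc = √(2μ/r) = √2 × v_c = 24900 m/s.
Δv = v_esc − v_c = 7293 m/s = 7.293 km/s.

Δv ≈ 7.29 km/s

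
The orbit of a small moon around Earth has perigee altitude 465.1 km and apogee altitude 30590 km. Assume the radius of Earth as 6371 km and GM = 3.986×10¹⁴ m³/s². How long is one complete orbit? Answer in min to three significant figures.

T ≈ 538 min

r_p = 6371 + 465.1 = 6836.1 km = 6.8361×10⁶ m.
r_a = 6371 + 30590 = 36961 km = 3.6961×10⁷ m.
Semi-major axis a = (r_p + r_a)/2 = (6836.1 + 36961)/2 = 21899 km = 2.190×10⁷ m.
By Kepler's third law T = 2π√(a³/μ) = 2π × 5.133×10³ = 3.225×10⁴ s.
= 537.5 min.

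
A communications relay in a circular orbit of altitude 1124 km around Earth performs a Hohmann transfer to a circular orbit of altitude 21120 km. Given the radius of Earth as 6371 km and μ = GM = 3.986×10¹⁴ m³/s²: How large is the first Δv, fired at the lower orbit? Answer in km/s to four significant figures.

r₁ = 6371 + 1124 = 7495.0 km = 7.4950×10⁶ m.
r₂ = 6371 + 21120 = 27491 km = 2.7491×10⁷ m.
Transfer ellipse a_t = (r₁ + r₂)/2 = 1.749×10⁷ m.
At r₁: circular v_c1 = √(μ/r₁) = 7293 m/s; transfer-perigee v_p = √[μ(2/r₁ − 1/a_t)] = 9142 m/s.
Δv₁ = v_p − v_c1 = 1849 m/s.
= 1.849 km/s.

Δv ≈ 1.849 km/s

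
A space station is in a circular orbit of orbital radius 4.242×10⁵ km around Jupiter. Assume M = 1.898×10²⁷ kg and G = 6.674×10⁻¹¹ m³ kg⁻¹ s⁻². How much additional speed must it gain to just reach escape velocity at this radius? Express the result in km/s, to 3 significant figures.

μ = GM = 6.674×10⁻¹¹ × 1.898×10²⁷ = 1.267×10¹⁷ m³/s².
r = 4.242×10⁵ km = 4.242×10⁸ m.
Circular speed v_c = √(μ/r) = 17280 m/s.
Escape speed v_esc = √(2μ/r) = √2 × v_c = 24440 m/s.
Δv = v_esc − v_c = 7158 m/s = 7.158 km/s.

Δv ≈ 7.16 km/s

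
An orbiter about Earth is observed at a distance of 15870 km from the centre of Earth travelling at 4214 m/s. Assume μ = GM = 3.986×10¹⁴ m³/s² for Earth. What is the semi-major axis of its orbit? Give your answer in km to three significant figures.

a ≈ 12300 km

r = 1.587×10⁷ m.
Vis-viva rearranged: 1/a = 2/r − v²/μ = 1.260×10⁻⁷ − 4.455×10⁻⁸ = 8.147×10⁻⁸ m⁻¹.
a = 1.227×10⁷ m = 12274 km.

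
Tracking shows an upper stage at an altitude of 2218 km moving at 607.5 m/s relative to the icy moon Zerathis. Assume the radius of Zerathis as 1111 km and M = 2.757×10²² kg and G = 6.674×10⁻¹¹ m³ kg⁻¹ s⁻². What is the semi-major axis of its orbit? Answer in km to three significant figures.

μ = GM = 6.674×10⁻¹¹ × 2.757×10²² = 1.840×10¹² m³/s².
r = 1111 + 2218 = 3329.0 km = 3.329×10⁶ m.
Specific orbital energy ε = v²/2 − μ/r = (607.5)²/2 − 1.840×10¹²/3.329×10⁶ = -3.682×10⁵ J/kg.
Since ε = −μ/(2a), a = −μ/(2ε) = 2.499×10⁶ m = 2498.7 km.

a ≈ 2500 km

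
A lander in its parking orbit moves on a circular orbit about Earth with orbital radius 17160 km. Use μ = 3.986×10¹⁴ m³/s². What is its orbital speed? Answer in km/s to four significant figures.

r = 17160 km = 1.716×10⁷ m.
For a circular orbit v = √(μ/r) = √(3.986×10¹⁴ / 1.716×10⁷) = √(2.323×10⁷) = 4820 m/s.
That is 4.820 km/s.

v ≈ 4.820 km/s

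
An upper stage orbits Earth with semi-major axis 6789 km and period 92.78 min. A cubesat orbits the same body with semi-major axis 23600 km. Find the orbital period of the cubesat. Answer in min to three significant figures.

Kepler's third law: T² ∝ a³, so T₂ = T₁ (a₂/a₁)^(3/2).
a₂/a₁ = 3.476, (a₂/a₁)^(3/2) = 6.481.
T₂ = 92.78 × 6.481 = 601.3 min.

T₂ ≈ 601 min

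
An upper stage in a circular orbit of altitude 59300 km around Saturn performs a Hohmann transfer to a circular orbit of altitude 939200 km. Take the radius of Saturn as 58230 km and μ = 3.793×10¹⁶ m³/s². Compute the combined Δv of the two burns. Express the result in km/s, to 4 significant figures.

Δv_total ≈ 9.400 km/s

r₁ = 58230 + 59300 = 117530 km = 1.1753×10⁸ m.
r₂ = 58230 + 939200 = 997430 km = 9.9743×10⁸ m.
Transfer ellipse a_t = (r₁ + r₂)/2 = 5.575×10⁸ m.
At r₁: circular v_c1 = √(μ/r₁) = 17960 m/s; transfer-perikrone v_p = √[μ(2/r₁ − 1/a_t)] = 24030 m/s.
Δv₁ = v_p − v_c1 = 6065 m/s.
At r₂: circular v_c2 = √(μ/r₂) = 6167 m/s; transfer-apokrone v_a = √[μ(2/r₂ − 1/a_t)] = 2831 m/s.
Δv₂ = v_c2 − v_a = 3335 m/s.
Total Δv = Δv₁ + Δv₂ = 9400 m/s = 9.400 km/s.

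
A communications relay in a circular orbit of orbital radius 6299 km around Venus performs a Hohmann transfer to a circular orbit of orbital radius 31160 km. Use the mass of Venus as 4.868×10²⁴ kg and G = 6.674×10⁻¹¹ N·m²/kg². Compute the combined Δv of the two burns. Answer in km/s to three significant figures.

Δv_total ≈ 3.44 km/s

μ = GM = 6.674×10⁻¹¹ × 4.868×10²⁴ = 3.249×10¹⁴ m³/s².
r₁ = 6299 km = 6.299×10⁶ m.
r₂ = 31160 km = 3.116×10⁷ m.
Transfer ellipse a_t = (r₁ + r₂)/2 = 1.873×10⁷ m.
At r₁: circular v_c1 = √(μ/r₁) = 7182 m/s; transfer-periapsis v_p = √[μ(2/r₁ − 1/a_t)] = 9263 m/s.
Δv₁ = v_p − v_c1 = 2082 m/s.
At r₂: circular v_c2 = √(μ/r₂) = 3229 m/s; transfer-apoapsis v_a = √[μ(2/r₂ − 1/a_t)] = 1873 m/s.
Δv₂ = v_c2 − v_a = 1356 m/s.
Total Δv = Δv₁ + Δv₂ = 3438 m/s = 3.438 km/s.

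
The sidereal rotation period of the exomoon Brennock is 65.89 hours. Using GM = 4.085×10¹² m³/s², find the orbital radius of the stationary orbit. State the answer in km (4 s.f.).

T = 65.89 hours = 2.372×10⁵ s.
A synchronous orbit has period T, so by Kepler's third law a = (μT²/4π²)^(1/3).
μT²/4π² = 4.085×10¹² × (2.372×10⁵)² / 39.48 = 5.822×10²¹ m³.
a = 1.799×10⁷ m = 17990 km.

r_sync ≈ 17990 km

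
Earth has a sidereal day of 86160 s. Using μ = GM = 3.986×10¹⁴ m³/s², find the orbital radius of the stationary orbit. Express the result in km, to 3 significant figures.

r_sync ≈ 42200 km

A synchronous orbit has period T, so by Kepler's third law a = (μT²/4π²)^(1/3).
μT²/4π² = 3.986×10¹⁴ × (8.616×10⁴)² / 39.48 = 7.495×10²² m³.
a = 4.216×10⁷ m = 42163 km.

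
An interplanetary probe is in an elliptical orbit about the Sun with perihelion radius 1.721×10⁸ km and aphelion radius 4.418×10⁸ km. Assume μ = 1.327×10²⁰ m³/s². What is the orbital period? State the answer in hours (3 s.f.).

Semi-major axis a = (r_p + r_a)/2 = (1.7210×10⁸ + 4.4180×10⁸)/2 = 3.0695×10⁸ km = 3.070×10¹¹ m.
By Kepler's third law T = 2π√(a³/μ) = 2π × 1.476×10⁷ = 9.276×10⁷ s.
= 25770 hours.

T ≈ 25800 hours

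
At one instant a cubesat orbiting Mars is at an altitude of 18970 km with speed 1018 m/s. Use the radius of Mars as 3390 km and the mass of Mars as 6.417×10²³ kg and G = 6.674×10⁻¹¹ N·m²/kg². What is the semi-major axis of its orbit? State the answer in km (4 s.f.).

a ≈ 15330 km

μ = GM = 6.674×10⁻¹¹ × 6.417×10²³ = 4.283×10¹³ m³/s².
r = 3390 + 18970 = 22360 km = 2.236×10⁷ m.
Vis-viva rearranged: 1/a = 2/r − v²/μ = 8.945×10⁻⁸ − 2.420×10⁻⁸ = 6.525×10⁻⁸ m⁻¹.
a = 1.533×10⁷ m = 15326 km.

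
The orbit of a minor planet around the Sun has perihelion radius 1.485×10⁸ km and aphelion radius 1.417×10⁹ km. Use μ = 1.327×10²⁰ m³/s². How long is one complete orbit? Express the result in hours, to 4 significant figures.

T ≈ 104900 hours

Semi-major axis a = (r_p + r_a)/2 = (1.4850×10⁸ + 1.4170×10⁹)/2 = 7.8275×10⁸ km = 7.828×10¹¹ m.
By Kepler's third law T = 2π√(a³/μ) = 2π × 6.012×10⁷ = 3.777×10⁸ s.
= 1.049×10⁵ hours.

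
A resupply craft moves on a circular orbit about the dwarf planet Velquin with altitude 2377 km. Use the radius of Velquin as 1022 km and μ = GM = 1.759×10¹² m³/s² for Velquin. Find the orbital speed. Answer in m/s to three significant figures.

v ≈ 719 m/s

r = 1022 + 2377 = 3399.0 km = 3.3990×10⁶ m.
For a circular orbit v = √(μ/r) = √(1.759×10¹² / 3.399×10⁶) = √(5.175×10⁵) = 719.4 m/s.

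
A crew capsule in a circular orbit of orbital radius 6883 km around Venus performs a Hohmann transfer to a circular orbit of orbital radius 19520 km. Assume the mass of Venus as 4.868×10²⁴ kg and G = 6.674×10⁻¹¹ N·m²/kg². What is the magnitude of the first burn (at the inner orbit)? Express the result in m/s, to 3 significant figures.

μ = GM = 6.674×10⁻¹¹ × 4.868×10²⁴ = 3.249×10¹⁴ m³/s².
r₁ = 6883 km = 6.883×10⁶ m.
r₂ = 19520 km = 1.952×10⁷ m.
Transfer ellipse a_t = (r₁ + r₂)/2 = 1.320×10⁷ m.
At r₁: circular v_c1 = √(μ/r₁) = 6870 m/s; transfer-periapsis v_p = √[μ(2/r₁ − 1/a_t)] = 8354 m/s.
Δv₁ = v_p − v_c1 = 1484 m/s.

Δv ≈ 1480 m/s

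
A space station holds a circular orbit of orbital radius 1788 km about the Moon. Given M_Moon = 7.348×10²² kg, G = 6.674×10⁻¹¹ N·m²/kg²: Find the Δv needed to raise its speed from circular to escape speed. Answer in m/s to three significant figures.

Δv ≈ 686 m/s

μ = GM = 6.674×10⁻¹¹ × 7.348×10²² = 4.904×10¹² m³/s².
r = 1788 km = 1.788×10⁶ m.
Circular speed v_c = √(μ/r) = 1656 m/s.
Escape speed v_esc = √(2μ/r) = √2 × v_c = 2342 m/s.
Δv = v_esc − v_c = 686.0 m/s.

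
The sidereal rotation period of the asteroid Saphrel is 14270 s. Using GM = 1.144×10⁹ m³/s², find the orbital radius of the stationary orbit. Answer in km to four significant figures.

r_sync ≈ 180.7 km

A synchronous orbit has period T, so by Kepler's third law a = (μT²/4π²)^(1/3).
μT²/4π² = 1.144×10⁹ × (1.427×10⁴)² / 39.48 = 5.901×10¹⁵ m³.
a = 1.807×10⁵ m = 180.71 km.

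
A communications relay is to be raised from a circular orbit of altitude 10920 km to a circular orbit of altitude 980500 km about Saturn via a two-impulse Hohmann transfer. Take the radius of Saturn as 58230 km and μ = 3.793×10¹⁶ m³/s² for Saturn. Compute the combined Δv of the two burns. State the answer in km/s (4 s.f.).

Δv_total ≈ 12.56 km/s

r₁ = 58230 + 10920 = 69150 km = 6.9150×10⁷ m.
r₂ = 58230 + 980500 = 1038700 km = 1.0387×10⁹ m.
Transfer ellipse a_t = (r₁ + r₂)/2 = 5.539×10⁸ m.
At r₁: circular v_c1 = √(μ/r₁) = 23420 m/s; transfer-perikrone v_p = √[μ(2/r₁ − 1/a_t)] = 32070 m/s.
Δv₁ = v_p − v_c1 = 8651 m/s.
At r₂: circular v_c2 = √(μ/r₂) = 6043 m/s; transfer-apokrone v_a = √[μ(2/r₂ − 1/a_t)] = 2135 m/s.
Δv₂ = v_c2 − v_a = 3908 m/s.
Total Δv = Δv₁ + Δv₂ = 12560 m/s = 12.56 km/s.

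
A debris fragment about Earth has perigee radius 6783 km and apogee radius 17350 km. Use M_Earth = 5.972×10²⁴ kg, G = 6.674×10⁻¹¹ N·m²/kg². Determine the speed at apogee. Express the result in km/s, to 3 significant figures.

v ≈ 3.59 km/s

μ = GM = 6.674×10⁻¹¹ × 5.972×10²⁴ = 3.986×10¹⁴ m³/s².
Semi-major axis a = (r_p + r_a)/2 = 12066 km = 1.207×10⁷ m.
Vis-viva: v² = μ(2/r − 1/a) = 3.986×10¹⁴ × (1.153×10⁻⁷ − 8.287×10⁻⁸) = 1.291×10⁷ m²/s².
v = 3594 m/s = 3.594 km/s.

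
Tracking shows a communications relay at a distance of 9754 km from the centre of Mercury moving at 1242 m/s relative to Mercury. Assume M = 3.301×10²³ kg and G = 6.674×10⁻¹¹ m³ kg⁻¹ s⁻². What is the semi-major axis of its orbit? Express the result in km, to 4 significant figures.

μ = GM = 6.674×10⁻¹¹ × 3.301×10²³ = 2.203×10¹³ m³/s².
r = 9.754×10⁶ m.
Specific orbital energy ε = v²/2 − μ/r = (1242)²/2 − 2.203×10¹³/9.754×10⁶ = -1.487×10⁶ J/kg.
Since ε = −μ/(2a), a = −μ/(2ε) = 7.406×10⁶ m = 7406.0 km.

a ≈ 7406 km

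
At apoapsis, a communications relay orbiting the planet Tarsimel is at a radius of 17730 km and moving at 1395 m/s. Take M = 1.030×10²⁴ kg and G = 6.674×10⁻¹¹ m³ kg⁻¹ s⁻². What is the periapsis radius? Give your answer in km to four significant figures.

periapsis radius ≈ 5940 km

μ = GM = 6.674×10⁻¹¹ × 1.030×10²⁴ = 6.874×10¹³ m³/s².
r_a = 1.773×10⁷ m.
Specific energy ε = v²/2 − μ/r = -2.904×10⁶ J/kg, so a = −μ/(2ε) = 1.184×10⁷ m.
The apsides satisfy r_p + r_a = 2a, so the periapsis radius is 2a − r_a = 5.940×10⁶ m = 5940.3 km.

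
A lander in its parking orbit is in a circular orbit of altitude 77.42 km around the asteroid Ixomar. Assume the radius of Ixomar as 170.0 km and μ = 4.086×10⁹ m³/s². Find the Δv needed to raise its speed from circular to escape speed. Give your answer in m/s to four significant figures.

r = 170.0 + 77.42 = 247.42 km = 2.4742×10⁵ m.
Circular speed v_c = √(μ/r) = 128.5 m/s.
Escape speed v_esc = √(2μ/r) = √2 × v_c = 181.7 m/s.
Δv = v_esc − v_c = 53.23 m/s.

Δv ≈ 53.23 m/s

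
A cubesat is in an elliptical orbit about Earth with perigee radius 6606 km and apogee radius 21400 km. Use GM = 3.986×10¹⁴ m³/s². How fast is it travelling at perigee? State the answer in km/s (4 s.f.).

v ≈ 9.603 km/s

Semi-major axis a = (r_p + r_a)/2 = 14003 km = 1.400×10⁷ m.
Vis-viva: v² = μ(2/r − 1/a) = 3.986×10¹⁴ × (3.028×10⁻⁷ − 7.141×10⁻⁸) = 9.221×10⁷ m²/s².
v = 9603 m/s = 9.603 km/s.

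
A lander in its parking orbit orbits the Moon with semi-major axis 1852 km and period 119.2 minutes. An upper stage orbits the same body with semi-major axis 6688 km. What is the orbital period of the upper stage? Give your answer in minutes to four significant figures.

Kepler's third law: T² ∝ a³, so T₂ = T₁ (a₂/a₁)^(3/2).
a₂/a₁ = 3.611, (a₂/a₁)^(3/2) = 6.863.
T₂ = 119.2 × 6.863 = 818.0 minutes.

T₂ ≈ 818.0 minutes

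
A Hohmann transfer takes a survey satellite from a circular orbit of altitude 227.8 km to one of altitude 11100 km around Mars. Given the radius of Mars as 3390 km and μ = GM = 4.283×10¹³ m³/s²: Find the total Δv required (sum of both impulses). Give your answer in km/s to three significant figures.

r₁ = 3390 + 227.8 = 3617.8 km = 3.6178×10⁶ m.
r₂ = 3390 + 11100 = 14490 km = 1.4490×10⁷ m.
Transfer ellipse a_t = (r₁ + r₂)/2 = 9.054×10⁶ m.
At r₁: circular v_c1 = √(μ/r₁) = 3441 m/s; transfer-periapsis v_p = √[μ(2/r₁ − 1/a_t)] = 4353 m/s.
Δv₁ = v_p − v_c1 = 912.1 m/s.
At r₂: circular v_c2 = √(μ/r₂) = 1719 m/s; transfer-apoapsis v_a = √[μ(2/r₂ − 1/a_t)] = 1087 m/s.
Δv₂ = v_c2 − v_a = 632.5 m/s.
Total Δv = Δv₁ + Δv₂ = 1545 m/s = 1.545 km/s.

Δv_total ≈ 1.54 km/s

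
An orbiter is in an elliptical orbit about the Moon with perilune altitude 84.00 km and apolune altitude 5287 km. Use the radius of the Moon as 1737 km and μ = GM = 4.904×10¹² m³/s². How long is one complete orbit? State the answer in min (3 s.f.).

T ≈ 440 min

r_p = 1737 + 84.00 = 1821.0 km = 1.8210×10⁶ m.
r_a = 1737 + 5287 = 7024.0 km = 7.0240×10⁶ m.
Semi-major axis a = (r_p + r_a)/2 = (1821.0 + 7024.0)/2 = 4422.5 km = 4.422×10⁶ m.
By Kepler's third law T = 2π√(a³/μ) = 2π × 4.200×10³ = 2.639×10⁴ s.
= 439.8 min.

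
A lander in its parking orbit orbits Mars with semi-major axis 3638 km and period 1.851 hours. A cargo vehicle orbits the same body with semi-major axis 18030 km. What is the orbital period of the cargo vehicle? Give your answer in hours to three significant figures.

Kepler's third law: T² ∝ a³, so T₂ = T₁ (a₂/a₁)^(3/2).
a₂/a₁ = 4.956, (a₂/a₁)^(3/2) = 11.03.
T₂ = 1.851 × 11.03 = 20.42 hours.

T₂ ≈ 20.4 hours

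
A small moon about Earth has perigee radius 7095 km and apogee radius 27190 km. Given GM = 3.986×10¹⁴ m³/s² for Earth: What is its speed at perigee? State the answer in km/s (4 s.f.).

Semi-major axis a = (r_p + r_a)/2 = 17142 km = 1.714×10⁷ m.
Vis-viva: v² = μ(2/r − 1/a) = 3.986×10¹⁴ × (2.819×10⁻⁷ − 5.833×10⁻⁸) = 8.911×10⁷ m²/s².
v = 9440 m/s = 9.440 km/s.

v ≈ 9.440 km/s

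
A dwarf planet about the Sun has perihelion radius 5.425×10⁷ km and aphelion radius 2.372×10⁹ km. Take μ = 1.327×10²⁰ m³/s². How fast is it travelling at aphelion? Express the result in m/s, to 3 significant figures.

v ≈ 1580 m/s

Semi-major axis a = (r_p + r_a)/2 = 1.2131×10⁹ km = 1.213×10¹² m.
Vis-viva: v² = μ(2/r − 1/a) = 1.327×10²⁰ × (8.432×10⁻¹³ − 8.243×10⁻¹³) = 2.502×10⁶ m²/s².
v = 1582 m/s.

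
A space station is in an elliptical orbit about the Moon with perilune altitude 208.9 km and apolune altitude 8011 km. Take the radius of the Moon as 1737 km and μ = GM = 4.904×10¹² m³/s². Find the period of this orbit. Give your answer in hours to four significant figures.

T ≈ 11.14 hours

r_p = 1737 + 208.9 = 1945.9 km = 1.9459×10⁶ m.
r_a = 1737 + 8011 = 9748.0 km = 9.7480×10⁶ m.
Semi-major axis a = (r_p + r_a)/2 = (1945.9 + 9748.0)/2 = 5846.9 km = 5.847×10⁶ m.
By Kepler's third law T = 2π√(a³/μ) = 2π × 6.384×10³ = 4.011×10⁴ s.
= 11.14 hours.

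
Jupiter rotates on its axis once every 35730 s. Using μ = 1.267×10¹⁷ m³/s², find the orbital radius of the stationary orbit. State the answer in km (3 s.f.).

A synchronous orbit has period T, so by Kepler's third law a = (μT²/4π²)^(1/3).
μT²/4π² = 1.267×10¹⁷ × (3.573×10⁴)² / 39.48 = 4.097×10²⁴ m³.
a = 1.600×10⁸ m = 1.6002×10⁵ km.

r_sync ≈ 1.60×10⁵ km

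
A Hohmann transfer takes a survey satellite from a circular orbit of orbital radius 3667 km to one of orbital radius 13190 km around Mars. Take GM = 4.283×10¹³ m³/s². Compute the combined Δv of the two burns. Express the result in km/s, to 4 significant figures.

r₁ = 3667 km = 3.667×10⁶ m.
r₂ = 13190 km = 1.319×10⁷ m.
Transfer ellipse a_t = (r₁ + r₂)/2 = 8.428×10⁶ m.
At r₁: circular v_c1 = √(μ/r₁) = 3418 m/s; transfer-periapsis v_p = √[μ(2/r₁ − 1/a_t)] = 4275 m/s.
Δv₁ = v_p − v_c1 = 857.7 m/s.
At r₂: circular v_c2 = √(μ/r₂) = 1802 m/s; transfer-apoapsis v_a = √[μ(2/r₂ − 1/a_t)] = 1189 m/s.
Δv₂ = v_c2 − v_a = 613.4 m/s.
Total Δv = Δv₁ + Δv₂ = 1471 m/s = 1.471 km/s.

Δv_total ≈ 1.471 km/s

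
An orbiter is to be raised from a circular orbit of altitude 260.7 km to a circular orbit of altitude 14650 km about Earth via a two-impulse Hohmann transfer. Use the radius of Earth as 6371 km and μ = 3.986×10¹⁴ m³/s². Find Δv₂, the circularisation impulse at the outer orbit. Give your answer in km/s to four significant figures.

Δv ≈ 1.339 km/s

r₁ = 6371 + 260.7 = 6631.7 km = 6.6317×10⁶ m.
r₂ = 6371 + 14650 = 21021 km = 2.1021×10⁷ m.
Transfer ellipse a_t = (r₁ + r₂)/2 = 1.383×10⁷ m.
At r₁: circular v_c1 = √(μ/r₁) = 7753 m/s; transfer-perigee v_p = √[μ(2/r₁ − 1/a_t)] = 9559 m/s.
At r₂: circular v_c2 = √(μ/r₂) = 4355 m/s; transfer-apogee v_a = √[μ(2/r₂ − 1/a_t)] = 3016 m/s.
Δv₂ = v_c2 − v_a = 1339 m/s.
= 1.339 km/s.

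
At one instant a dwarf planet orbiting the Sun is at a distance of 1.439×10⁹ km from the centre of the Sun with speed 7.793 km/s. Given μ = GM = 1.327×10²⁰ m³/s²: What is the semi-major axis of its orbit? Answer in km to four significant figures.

r = 1.439×10¹² m.
Specific orbital energy ε = v²/2 − μ/r = (7793)²/2 − 1.327×10²⁰/1.439×10¹² = -6.185×10⁷ J/kg.
Since ε = −μ/(2a), a = −μ/(2ε) = 1.073×10¹² m = 1.0727×10⁹ km.

a ≈ 1.073×10⁹ km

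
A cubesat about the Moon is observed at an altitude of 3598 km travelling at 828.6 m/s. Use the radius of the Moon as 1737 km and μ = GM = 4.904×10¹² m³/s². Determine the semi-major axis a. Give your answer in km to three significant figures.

a ≈ 4260 km

r = 1737 + 3598 = 5335.0 km = 5.335×10⁶ m.
Vis-viva rearranged: 1/a = 2/r − v²/μ = 3.749×10⁻⁷ − 1.400×10⁻⁷ = 2.349×10⁻⁷ m⁻¹.
a = 4.258×10⁶ m = 4257.5 km.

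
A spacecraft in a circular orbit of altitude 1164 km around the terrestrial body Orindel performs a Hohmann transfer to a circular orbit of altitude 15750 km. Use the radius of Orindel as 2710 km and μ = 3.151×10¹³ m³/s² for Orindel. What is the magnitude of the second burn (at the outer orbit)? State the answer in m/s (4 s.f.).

Δv ≈ 537.0 m/s

r₁ = 2710 + 1164 = 3874.0 km = 3.8740×10⁶ m.
r₂ = 2710 + 15750 = 18460 km = 1.8460×10⁷ m.
Transfer ellipse a_t = (r₁ + r₂)/2 = 1.117×10⁷ m.
At r₁: circular v_c1 = √(μ/r₁) = 2852 m/s; transfer-periapsis v_p = √[μ(2/r₁ − 1/a_t)] = 3667 m/s.
At r₂: circular v_c2 = √(μ/r₂) = 1306 m/s; transfer-apoapsis v_a = √[μ(2/r₂ − 1/a_t)] = 769.5 m/s.
Δv₂ = v_c2 − v_a = 537.0 m/s.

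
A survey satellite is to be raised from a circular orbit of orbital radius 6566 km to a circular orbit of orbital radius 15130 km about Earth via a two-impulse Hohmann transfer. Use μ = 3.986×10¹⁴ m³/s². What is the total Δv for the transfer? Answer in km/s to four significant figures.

Δv_total ≈ 2.550 km/s

r₁ = 6566 km = 6.566×10⁶ m.
r₂ = 15130 km = 1.513×10⁷ m.
Transfer ellipse a_t = (r₁ + r₂)/2 = 1.085×10⁷ m.
At r₁: circular v_c1 = √(μ/r₁) = 7791 m/s; transfer-perigee v_p = √[μ(2/r₁ − 1/a_t)] = 9202 m/s.
Δv₁ = v_p − v_c1 = 1410 m/s.
At r₂: circular v_c2 = √(μ/r₂) = 5133 m/s; transfer-apogee v_a = √[μ(2/r₂ − 1/a_t)] = 3993 m/s.
Δv₂ = v_c2 − v_a = 1140 m/s.
Total Δv = Δv₁ + Δv₂ = 2550 m/s = 2.550 km/s.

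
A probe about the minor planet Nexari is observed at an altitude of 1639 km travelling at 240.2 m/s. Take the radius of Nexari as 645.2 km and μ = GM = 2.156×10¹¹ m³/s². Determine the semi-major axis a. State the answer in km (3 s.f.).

r = 645.2 + 1639 = 2284.2 km = 2.284×10⁶ m.
Vis-viva rearranged: 1/a = 2/r − v²/μ = 8.756×10⁻⁷ − 2.676×10⁻⁷ = 6.080×10⁻⁷ m⁻¹.
a = 1.645×10⁶ m = 1644.8 km.

a ≈ 1640 km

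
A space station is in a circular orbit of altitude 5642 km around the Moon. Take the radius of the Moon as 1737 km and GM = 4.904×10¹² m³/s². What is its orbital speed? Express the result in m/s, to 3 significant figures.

v ≈ 815 m/s

r = 1737 + 5642 = 7379.0 km = 7.3790×10⁶ m.
For a circular orbit v = √(μ/r) = √(4.904×10¹² / 7.379×10⁶) = √(6.646×10⁵) = 815.2 m/s.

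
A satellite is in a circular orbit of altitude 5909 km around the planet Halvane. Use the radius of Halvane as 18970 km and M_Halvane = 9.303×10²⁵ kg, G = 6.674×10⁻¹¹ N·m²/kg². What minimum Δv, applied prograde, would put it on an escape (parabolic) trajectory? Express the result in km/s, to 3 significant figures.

Δv ≈ 6.54 km/s

μ = GM = 6.674×10⁻¹¹ × 9.303×10²⁵ = 6.209×10¹⁵ m³/s².
r = 18970 + 5909 = 24879 km = 2.4879×10⁷ m.
Circular speed v_c = √(μ/r) = 15800 m/s.
Escape speed v_esc = √(2μ/r) = √2 × v_c = 22340 m/s.
Δv = v_esc − v_c = 6544 m/s = 6.544 km/s.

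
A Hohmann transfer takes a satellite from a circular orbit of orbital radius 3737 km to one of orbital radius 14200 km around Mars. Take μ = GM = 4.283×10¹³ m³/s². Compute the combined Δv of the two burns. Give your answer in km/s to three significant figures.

r₁ = 3737 km = 3.737×10⁶ m.
r₂ = 14200 km = 1.420×10⁷ m.
Transfer ellipse a_t = (r₁ + r₂)/2 = 8.968×10⁶ m.
At r₁: circular v_c1 = √(μ/r₁) = 3385 m/s; transfer-periapsis v_p = √[μ(2/r₁ − 1/a_t)] = 4260 m/s.
Δv₁ = v_p − v_c1 = 874.5 m/s.
At r₂: circular v_c2 = √(μ/r₂) = 1737 m/s; transfer-apoapsis v_a = √[μ(2/r₂ − 1/a_t)] = 1121 m/s.
Δv₂ = v_c2 − v_a = 615.7 m/s.
Total Δv = Δv₁ + Δv₂ = 1490 m/s = 1.490 km/s.

Δv_total ≈ 1.49 km/s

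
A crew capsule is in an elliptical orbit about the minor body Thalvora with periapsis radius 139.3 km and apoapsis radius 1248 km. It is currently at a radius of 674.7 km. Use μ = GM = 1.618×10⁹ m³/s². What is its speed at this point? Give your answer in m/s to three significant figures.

v ≈ 49.6 m/s

Semi-major axis a = (r_p + r_a)/2 = 693.65 km = 6.936×10⁵ m.
Vis-viva: v² = μ(2/r − 1/a) = 1.618×10⁹ × (2.964×10⁻⁶ − 1.442×10⁻⁶) = 2.464×10³ m²/s².
v = 49.63 m/s.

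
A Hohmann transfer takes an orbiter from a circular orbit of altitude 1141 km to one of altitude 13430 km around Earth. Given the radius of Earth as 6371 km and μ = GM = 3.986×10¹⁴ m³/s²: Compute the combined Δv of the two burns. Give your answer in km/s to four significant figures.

Δv_total ≈ 2.646 km/s

r₁ = 6371 + 1141 = 7512.0 km = 7.5120×10⁶ m.
r₂ = 6371 + 13430 = 19801 km = 1.9801×10⁷ m.
Transfer ellipse a_t = (r₁ + r₂)/2 = 1.366×10⁷ m.
At r₁: circular v_c1 = √(μ/r₁) = 7284 m/s; transfer-perigee v_p = √[μ(2/r₁ − 1/a_t)] = 8771 m/s.
Δv₁ = v_p − v_c1 = 1487 m/s.
At r₂: circular v_c2 = √(μ/r₂) = 4487 m/s; transfer-apogee v_a = √[μ(2/r₂ − 1/a_t)] = 3328 m/s.
Δv₂ = v_c2 − v_a = 1159 m/s.
Total Δv = Δv₁ + Δv₂ = 2646 m/s = 2.646 km/s.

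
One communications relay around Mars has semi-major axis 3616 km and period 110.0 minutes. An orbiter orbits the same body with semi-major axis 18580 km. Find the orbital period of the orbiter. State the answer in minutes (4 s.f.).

Kepler's third law: T² ∝ a³, so T₂ = T₁ (a₂/a₁)^(3/2).
a₂/a₁ = 5.138, (a₂/a₁)^(3/2) = 11.65.
T₂ = 110.0 × 11.65 = 1281 minutes.

T₂ ≈ 1281 minutes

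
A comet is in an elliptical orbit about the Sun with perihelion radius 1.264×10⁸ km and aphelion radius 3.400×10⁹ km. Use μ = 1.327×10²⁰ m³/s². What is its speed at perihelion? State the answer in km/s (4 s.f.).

Semi-major axis a = (r_p + r_a)/2 = 1.7632×10⁹ km = 1.763×10¹² m.
Vis-viva: v² = μ(2/r − 1/a) = 1.327×10²⁰ × (1.582×10⁻¹¹ − 5.672×10⁻¹³) = 2.024×10⁹ m²/s².
v = 44990 m/s = 44.99 km/s.

v ≈ 44.99 km/s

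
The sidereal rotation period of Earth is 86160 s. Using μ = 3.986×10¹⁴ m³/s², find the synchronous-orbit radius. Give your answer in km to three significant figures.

r_sync ≈ 42200 km

A synchronous orbit has period T, so by Kepler's third law a = (μT²/4π²)^(1/3).
μT²/4π² = 3.986×10¹⁴ × (8.616×10⁴)² / 39.48 = 7.495×10²² m³.
a = 4.216×10⁷ m = 42163 km.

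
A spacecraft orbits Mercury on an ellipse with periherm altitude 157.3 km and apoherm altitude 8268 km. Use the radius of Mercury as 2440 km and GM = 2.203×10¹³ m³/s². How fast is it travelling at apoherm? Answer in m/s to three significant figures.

r_p = 2440 + 157.3 = 2597.3 km = 2.5973×10⁶ m.
r_a = 2440 + 8268 = 10708 km = 1.0708×10⁷ m.
Semi-major axis a = (r_p + r_a)/2 = 6652.6 km = 6.653×10⁶ m.
Vis-viva: v² = μ(2/r − 1/a) = 2.203×10¹³ × (1.868×10⁻⁷ − 1.503×10⁻⁷) = 8.032×10⁵ m²/s².
v = 896.2 m/s.

v ≈ 896 m/s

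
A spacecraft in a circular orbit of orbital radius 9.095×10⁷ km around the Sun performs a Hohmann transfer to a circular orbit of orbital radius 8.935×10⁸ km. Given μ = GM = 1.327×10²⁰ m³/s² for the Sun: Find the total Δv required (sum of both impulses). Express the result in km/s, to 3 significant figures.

Δv_total ≈ 20.2 km/s

r₁ = 9.095×10⁷ km = 9.095×10¹⁰ m.
r₂ = 8.935×10⁸ km = 8.935×10¹¹ m.
Transfer ellipse a_t = (r₁ + r₂)/2 = 4.922×10¹¹ m.
At r₁: circular v_c1 = √(μ/r₁) = 38200 m/s; transfer-perihelion v_p = √[μ(2/r₁ − 1/a_t)] = 51460 m/s.
Δv₁ = v_p − v_c1 = 13270 m/s.
At r₂: circular v_c2 = √(μ/r₂) = 12190 m/s; transfer-aphelion v_a = √[μ(2/r₂ − 1/a_t)] = 5239 m/s.
Δv₂ = v_c2 − v_a = 6948 m/s.
Total Δv = Δv₁ + Δv₂ = 20210 m/s = 20.21 km/s.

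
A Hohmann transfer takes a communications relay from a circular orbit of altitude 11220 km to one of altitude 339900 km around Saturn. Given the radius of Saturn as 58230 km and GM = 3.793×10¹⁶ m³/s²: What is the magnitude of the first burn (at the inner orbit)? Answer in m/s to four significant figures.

Δv ≈ 7127 m/s

r₁ = 58230 + 11220 = 69450 km = 6.9450×10⁷ m.
r₂ = 58230 + 339900 = 398130 km = 3.9813×10⁸ m.
Transfer ellipse a_t = (r₁ + r₂)/2 = 2.338×10⁸ m.
At r₁: circular v_c1 = √(μ/r₁) = 23370 m/s; transfer-perikrone v_p = √[μ(2/r₁ − 1/a_t)] = 30500 m/s.
Δv₁ = v_p − v_c1 = 7127 m/s.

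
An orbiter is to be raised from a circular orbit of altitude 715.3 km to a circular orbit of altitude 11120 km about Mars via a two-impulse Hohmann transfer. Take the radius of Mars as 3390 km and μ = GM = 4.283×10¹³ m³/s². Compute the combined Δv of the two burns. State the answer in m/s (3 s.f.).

Δv_total ≈ 1380 m/s

r₁ = 3390 + 715.3 = 4105.3 km = 4.1053×10⁶ m.
r₂ = 3390 + 11120 = 14510 km = 1.4510×10⁷ m.
Transfer ellipse a_t = (r₁ + r₂)/2 = 9.308×10⁶ m.
At r₁: circular v_c1 = √(μ/r₁) = 3230 m/s; transfer-periapsis v_p = √[μ(2/r₁ − 1/a_t)] = 4033 m/s.
Δv₁ = v_p − v_c1 = 802.9 m/s.
At r₂: circular v_c2 = √(μ/r₂) = 1718 m/s; transfer-apoapsis v_a = √[μ(2/r₂ − 1/a_t)] = 1141 m/s.
Δv₂ = v_c2 − v_a = 577.0 m/s.
Total Δv = Δv₁ + Δv₂ = 1380 m/s.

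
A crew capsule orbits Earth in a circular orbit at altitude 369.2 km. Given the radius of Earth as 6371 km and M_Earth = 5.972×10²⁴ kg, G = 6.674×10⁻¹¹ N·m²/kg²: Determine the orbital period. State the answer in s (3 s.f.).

T ≈ 5510 s

μ = GM = 6.674×10⁻¹¹ × 5.972×10²⁴ = 3.986×10¹⁴ m³/s².
r = 6371 + 369.2 = 6740.2 km = 6.7402×10⁶ m.
Kepler's third law: T = 2π√(r³/μ) = 2π√((6.740×10⁶)³ / 3.986×10¹⁴).
r³/μ = 7.683×10⁵ s², so T = 2π × 8.765×10² = 5.507×10³ s.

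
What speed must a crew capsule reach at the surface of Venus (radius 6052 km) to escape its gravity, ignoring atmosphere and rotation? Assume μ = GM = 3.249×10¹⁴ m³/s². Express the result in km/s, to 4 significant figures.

r = R = 6.052×10⁶ m.
Escape speed v_esc = √(2μ/r) = √(2 × 3.249×10¹⁴ / 6.052×10⁶) = √(1.074×10⁸) = 10360 m/s.
= 10.36 km/s.

v_esc ≈ 10.36 km/s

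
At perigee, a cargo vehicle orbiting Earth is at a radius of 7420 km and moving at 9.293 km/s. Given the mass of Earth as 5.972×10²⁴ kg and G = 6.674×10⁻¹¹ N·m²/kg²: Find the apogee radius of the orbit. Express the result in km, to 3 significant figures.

μ = GM = 6.674×10⁻¹¹ × 5.972×10²⁴ = 3.986×10¹⁴ m³/s².
r_p = 7.420×10⁶ m.
Specific energy ε = v²/2 − μ/r = -1.054×10⁷ J/kg, so a = −μ/(2ε) = 1.891×10⁷ m.
The apsides satisfy r_p + r_a = 2a, so the apogee radius is 2a − r_p = 3.041×10⁷ m = 30410 km.

apogee radius ≈ 30400 km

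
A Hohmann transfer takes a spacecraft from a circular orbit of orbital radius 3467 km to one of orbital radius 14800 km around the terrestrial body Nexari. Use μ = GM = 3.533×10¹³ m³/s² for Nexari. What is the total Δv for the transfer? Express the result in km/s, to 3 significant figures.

r₁ = 3467 km = 3.467×10⁶ m.
r₂ = 14800 km = 1.480×10⁷ m.
Transfer ellipse a_t = (r₁ + r₂)/2 = 9.134×10⁶ m.
At r₁: circular v_c1 = √(μ/r₁) = 3192 m/s; transfer-periapsis v_p = √[μ(2/r₁ − 1/a_t)] = 4064 m/s.
Δv₁ = v_p − v_c1 = 871.3 m/s.
At r₂: circular v_c2 = √(μ/r₂) = 1545 m/s; transfer-apoapsis v_a = √[μ(2/r₂ − 1/a_t)] = 951.9 m/s.
Δv₂ = v_c2 − v_a = 593.1 m/s.
Total Δv = Δv₁ + Δv₂ = 1464 m/s = 1.464 km/s.

Δv_total ≈ 1.46 km/s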